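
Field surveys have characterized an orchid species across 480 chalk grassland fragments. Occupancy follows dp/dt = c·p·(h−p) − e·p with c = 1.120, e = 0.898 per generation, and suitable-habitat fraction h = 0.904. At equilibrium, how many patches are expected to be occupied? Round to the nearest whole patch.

p* = h − e/c = 0.904 − 0.8018 = 0.1022.
Expected occupied patches = N × p* = 480 × 0.1022 = 49.06 ≈ 49.

49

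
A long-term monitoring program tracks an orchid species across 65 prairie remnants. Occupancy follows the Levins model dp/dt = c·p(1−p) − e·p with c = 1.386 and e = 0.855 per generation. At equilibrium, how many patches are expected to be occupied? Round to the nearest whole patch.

p* = 1 − e/c = 1 − 0.855/1.386 = 0.3831.
Expected occupied patches = N × p* = 65 × 0.3831 = 24.90 ≈ 25.

25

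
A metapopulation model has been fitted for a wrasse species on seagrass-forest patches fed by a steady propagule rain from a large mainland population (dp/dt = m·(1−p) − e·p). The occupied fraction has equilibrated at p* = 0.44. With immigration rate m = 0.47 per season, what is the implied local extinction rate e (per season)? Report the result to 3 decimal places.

At equilibrium m(1−p*) = e·p*, so e = m(1−p*)/p*.
e = 0.47 × 0.5600 / 0.44 = 0.5982.

0.598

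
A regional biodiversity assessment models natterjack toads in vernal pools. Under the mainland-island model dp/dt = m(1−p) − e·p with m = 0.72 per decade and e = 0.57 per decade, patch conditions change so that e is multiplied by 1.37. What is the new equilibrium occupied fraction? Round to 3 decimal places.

0.480

Before: p* = 0.72/(0.72+0.57) = 0.5581.
After: m = 0.72, e = 0.7809; p* = 0.72/1.5009 = 0.4797.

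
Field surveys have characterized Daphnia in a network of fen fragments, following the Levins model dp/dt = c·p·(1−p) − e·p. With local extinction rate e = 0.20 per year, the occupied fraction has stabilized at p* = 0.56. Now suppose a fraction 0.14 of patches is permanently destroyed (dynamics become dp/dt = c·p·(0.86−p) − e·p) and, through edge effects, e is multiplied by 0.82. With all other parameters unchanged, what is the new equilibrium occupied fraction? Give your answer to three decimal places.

0.499

Balance c(1−p*) = e gives c = e/(1 − 0.56000) = 0.20/0.44000 = 0.45455.
New p* = 0.86 − e/c = 0.86 − 0.16400/0.45455 = 0.49920.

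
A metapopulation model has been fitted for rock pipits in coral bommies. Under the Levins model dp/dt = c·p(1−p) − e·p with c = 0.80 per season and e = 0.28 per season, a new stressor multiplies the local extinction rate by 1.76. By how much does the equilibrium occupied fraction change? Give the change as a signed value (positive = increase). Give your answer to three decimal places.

Before: p* = 1 − 0.28/0.80 = 0.6500.
After the change, c = 0.8, e = 0.4928, so p* = 1 − 0.4928/0.8 = 0.3840.
Δp* = 0.3840 − 0.6500 = -0.2660.

-0.266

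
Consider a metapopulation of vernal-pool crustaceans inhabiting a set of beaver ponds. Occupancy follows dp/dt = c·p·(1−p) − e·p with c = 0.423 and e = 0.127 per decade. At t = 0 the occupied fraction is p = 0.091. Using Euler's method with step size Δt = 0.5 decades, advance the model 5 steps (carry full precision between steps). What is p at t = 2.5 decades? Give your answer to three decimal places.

Update rule: p ← p + [c·p·(1−p) − e·p]·Δt with Δt = 0.5.
  1  |  dp/dt·Δt = +0.011717  |  p_1 = 0.102717
  2  |  dp/dt·Δt = +0.012971  |  p_2 = 0.115687
  3  |  dp/dt·Δt = +0.014291  |  p_3 = 0.129978
  4  |  dp/dt·Δt = +0.015664  |  p_4 = 0.145642
  5  |  dp/dt·Δt = +0.017069  |  p_5 = 0.162711

0.163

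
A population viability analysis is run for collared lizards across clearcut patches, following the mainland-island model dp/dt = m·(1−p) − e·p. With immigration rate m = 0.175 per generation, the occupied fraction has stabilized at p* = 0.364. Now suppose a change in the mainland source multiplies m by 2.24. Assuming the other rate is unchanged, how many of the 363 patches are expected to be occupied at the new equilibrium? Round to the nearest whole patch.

204

Balance m(1−p*) = e·p* gives e = m(1−p*)/p* = 0.175×0.63600/0.36400 = 0.30577.
New p* = m/(m+e) = 0.39200/(0.39200+0.30577) = 0.56179.
Expected occupied = 363 × 0.56179 = 203.93 ≈ 204.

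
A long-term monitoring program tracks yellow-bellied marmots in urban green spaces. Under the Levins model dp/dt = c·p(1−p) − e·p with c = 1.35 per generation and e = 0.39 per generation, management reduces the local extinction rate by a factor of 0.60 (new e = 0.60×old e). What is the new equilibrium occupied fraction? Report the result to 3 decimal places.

Before: p* = 1 − 0.39/1.35 = 0.7111.
After the change, c = 1.35, e = 0.234, so p* = 1 − 0.234/1.35 = 0.8267.

0.827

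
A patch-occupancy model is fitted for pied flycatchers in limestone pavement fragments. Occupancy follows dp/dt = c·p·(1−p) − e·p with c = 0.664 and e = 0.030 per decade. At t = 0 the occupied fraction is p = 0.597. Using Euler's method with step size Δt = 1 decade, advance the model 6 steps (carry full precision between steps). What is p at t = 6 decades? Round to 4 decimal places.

0.9521

Update rule: p ← p + [c·p·(1−p) − e·p]·Δt with Δt = 1.
t = 1: p = 0.59700 + (+0.14184) = 0.73884
t = 2: p = 0.73884 + (+0.10596) = 0.84480
t = 3: p = 0.84480 + (+0.06172) = 0.90651
t = 4: p = 0.90651 + (+0.02908) = 0.93559
t = 5: p = 0.93559 + (+0.01195) = 0.94754
t = 6: p = 0.94754 + (+0.00458) = 0.95212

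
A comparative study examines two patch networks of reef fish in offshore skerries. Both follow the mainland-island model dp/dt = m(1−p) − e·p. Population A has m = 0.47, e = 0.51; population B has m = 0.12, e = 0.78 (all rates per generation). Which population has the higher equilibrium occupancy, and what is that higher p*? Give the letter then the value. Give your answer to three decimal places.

A, 0.480

A: p*_A = m/(m+e) = 0.47/0.9800 = 0.4796.
B: p*_B = 0.12/0.9000 = 0.1333.
A is higher at 0.4796.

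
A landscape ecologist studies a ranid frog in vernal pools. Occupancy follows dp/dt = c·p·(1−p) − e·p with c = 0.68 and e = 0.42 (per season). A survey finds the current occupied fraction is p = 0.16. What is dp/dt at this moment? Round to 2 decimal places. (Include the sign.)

0.02

Colonization term: c·p·(1−p) = 0.68×0.16×0.8400 = 0.09139.
Extinction term: e·p = 0.06720.
dp/dt = 0.09139 − 0.06720 = 0.02419.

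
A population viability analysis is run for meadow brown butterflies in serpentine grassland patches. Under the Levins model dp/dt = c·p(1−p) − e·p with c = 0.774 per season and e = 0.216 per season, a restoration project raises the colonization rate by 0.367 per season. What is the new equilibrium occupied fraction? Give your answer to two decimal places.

0.81

Before: p* = 1 − 0.216/0.774 = 0.7209.
After the change, c = 1.141, e = 0.216, so p* = 1 − 0.216/1.141 = 0.8107.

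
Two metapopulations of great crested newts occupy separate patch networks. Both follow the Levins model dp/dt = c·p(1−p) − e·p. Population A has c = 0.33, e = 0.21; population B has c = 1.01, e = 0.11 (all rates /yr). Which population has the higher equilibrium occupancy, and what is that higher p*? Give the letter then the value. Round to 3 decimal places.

B, 0.891

A: p*_A = 1 − 0.21/0.33 = 0.3636.
B: p*_B = 1 − 0.11/1.01 = 0.8911.
B is higher at 0.8911.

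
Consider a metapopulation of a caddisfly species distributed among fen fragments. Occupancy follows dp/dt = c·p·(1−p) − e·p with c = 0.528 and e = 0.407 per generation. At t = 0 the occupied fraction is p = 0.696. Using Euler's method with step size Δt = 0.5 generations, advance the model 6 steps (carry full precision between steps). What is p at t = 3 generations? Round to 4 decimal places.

Update rule: p ← p + [c·p·(1−p) − e·p]·Δt with Δt = 0.5.
  1  |  dp/dt·Δt = -0.085778  |  p_1 = 0.610222
  2  |  dp/dt·Δt = -0.061388  |  p_2 = 0.548835
  3  |  dp/dt·Δt = -0.046317  |  p_3 = 0.502517
  4  |  dp/dt·Δt = -0.036264  |  p_4 = 0.466253
  5  |  dp/dt·Δt = -0.029183  |  p_5 = 0.437070
  6  |  dp/dt·Δt = -0.023989  |  p_6 = 0.413081

0.4131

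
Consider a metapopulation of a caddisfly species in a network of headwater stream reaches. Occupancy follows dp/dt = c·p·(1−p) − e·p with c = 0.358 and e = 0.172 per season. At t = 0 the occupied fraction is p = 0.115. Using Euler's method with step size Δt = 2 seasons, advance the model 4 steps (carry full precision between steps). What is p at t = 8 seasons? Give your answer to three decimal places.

Update rule: p ← p + [c·p·(1−p) − e·p]·Δt with Δt = 2.
step 1: Δp = +0.03331, p = 0.14831
step 2: Δp = +0.03942, p = 0.18773
step 3: Δp = +0.04460, p = 0.23234
step 4: Δp = +0.04778, p = 0.28011

0.280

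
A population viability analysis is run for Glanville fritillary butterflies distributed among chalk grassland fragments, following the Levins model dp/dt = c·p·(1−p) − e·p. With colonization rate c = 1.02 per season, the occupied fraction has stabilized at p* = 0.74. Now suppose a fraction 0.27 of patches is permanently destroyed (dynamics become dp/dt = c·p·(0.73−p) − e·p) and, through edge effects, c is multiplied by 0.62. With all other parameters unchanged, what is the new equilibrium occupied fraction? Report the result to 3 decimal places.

0.311

Balance c(1−p*) = e gives e = 1.02×(1 − 0.74000) = 0.26520.
New p* = 0.73 − e/c = 0.73 − 0.26520/0.63240 = 0.31065.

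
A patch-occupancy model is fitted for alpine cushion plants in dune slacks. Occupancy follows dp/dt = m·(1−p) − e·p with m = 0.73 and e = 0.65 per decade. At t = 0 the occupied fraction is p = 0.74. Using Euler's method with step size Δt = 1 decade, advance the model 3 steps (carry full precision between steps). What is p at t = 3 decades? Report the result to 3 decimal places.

0.517

Update rule: p ← p + [m·(1−p) − e·p]·Δt with Δt = 1.
p: 0.74000 → 0.44880  (Δp = -0.29120)
p: 0.44880 → 0.55946  (Δp = +0.11066)
p: 0.55946 → 0.51741  (Δp = -0.04205)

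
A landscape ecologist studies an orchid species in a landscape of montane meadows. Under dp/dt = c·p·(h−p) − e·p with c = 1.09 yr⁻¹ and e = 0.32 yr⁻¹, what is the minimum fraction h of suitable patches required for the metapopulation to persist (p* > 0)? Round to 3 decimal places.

0.294

p* = h − e/c is positive only when h > e/c.
h_min = e/c = 0.32/1.09 = 0.2936.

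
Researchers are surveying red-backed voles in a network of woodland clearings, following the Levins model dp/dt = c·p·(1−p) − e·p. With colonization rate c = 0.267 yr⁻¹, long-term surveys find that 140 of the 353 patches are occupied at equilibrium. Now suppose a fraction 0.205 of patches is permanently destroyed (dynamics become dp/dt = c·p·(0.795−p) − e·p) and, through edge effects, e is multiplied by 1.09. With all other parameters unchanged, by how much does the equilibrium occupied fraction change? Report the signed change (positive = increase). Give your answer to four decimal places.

-0.2593

Observed p* = 140/353 = 0.39660.
Balance c(1−p*) = e gives e = 0.267×(1 − 0.39660) = 0.16111.
New p* = 0.795 − e/c = 0.795 − 0.17561/0.26700 = 0.13728.
Δp* = 0.13728 − 0.39660 = -0.25932.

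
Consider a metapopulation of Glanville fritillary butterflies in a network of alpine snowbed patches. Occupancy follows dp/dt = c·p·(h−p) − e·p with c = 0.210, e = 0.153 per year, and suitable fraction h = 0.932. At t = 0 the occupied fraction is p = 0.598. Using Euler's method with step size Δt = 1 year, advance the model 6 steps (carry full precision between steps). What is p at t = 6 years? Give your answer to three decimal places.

Update rule: p ← p + [c·p·(h−p) − e·p]·Δt with Δt = 1.
p: 0.59800 → 0.54845  (Δp = -0.04955)
p: 0.54845 → 0.50871  (Δp = -0.03974)
p: 0.50871 → 0.47610  (Δp = -0.03261)
p: 0.47610 → 0.44884  (Δp = -0.02726)
p: 0.44884 → 0.42571  (Δp = -0.02313)
p: 0.42571 → 0.40583  (Δp = -0.01987)

0.406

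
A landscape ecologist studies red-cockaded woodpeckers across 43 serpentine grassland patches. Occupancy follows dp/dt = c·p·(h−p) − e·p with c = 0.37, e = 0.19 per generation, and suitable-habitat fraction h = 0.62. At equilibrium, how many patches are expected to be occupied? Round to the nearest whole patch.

5

p* = h − e/c = 0.62 − 0.5135 = 0.1065.
Expected occupied patches = N × p* = 43 × 0.1065 = 4.58 ≈ 5.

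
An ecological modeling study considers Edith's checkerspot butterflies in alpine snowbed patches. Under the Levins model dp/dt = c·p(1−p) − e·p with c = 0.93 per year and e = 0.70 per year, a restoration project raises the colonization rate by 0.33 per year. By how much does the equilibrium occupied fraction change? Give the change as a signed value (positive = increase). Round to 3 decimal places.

Before: p* = 1 − 0.70/0.93 = 0.2473.
After the change, c = 1.26, e = 0.7, so p* = 1 − 0.7/1.26 = 0.4444.
Δp* = 0.4444 − 0.2473 = +0.1971.

0.197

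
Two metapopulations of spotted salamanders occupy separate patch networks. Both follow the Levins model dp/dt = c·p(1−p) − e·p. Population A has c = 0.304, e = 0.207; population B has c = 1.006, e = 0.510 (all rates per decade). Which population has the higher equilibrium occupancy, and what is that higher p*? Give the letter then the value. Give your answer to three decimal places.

A: p*_A = 1 − 0.207/0.304 = 0.3191.
B: p*_B = 1 − 0.510/1.006 = 0.4930.
B is higher at 0.4930.

B, 0.493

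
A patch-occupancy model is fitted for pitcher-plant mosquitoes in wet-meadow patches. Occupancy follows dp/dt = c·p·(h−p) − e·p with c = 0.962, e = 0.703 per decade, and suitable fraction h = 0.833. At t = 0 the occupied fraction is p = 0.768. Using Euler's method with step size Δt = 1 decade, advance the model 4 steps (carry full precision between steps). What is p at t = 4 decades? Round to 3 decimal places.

0.182

Update rule: p ← p + [c·p·(h−p) − e·p]·Δt with Δt = 1.
p: 0.76800 → 0.27612  (Δp = -0.49188)
p: 0.27612 → 0.22993  (Δp = -0.04619)
p: 0.22993 → 0.20168  (Δp = -0.02825)
p: 0.20168 → 0.18239  (Δp = -0.01930)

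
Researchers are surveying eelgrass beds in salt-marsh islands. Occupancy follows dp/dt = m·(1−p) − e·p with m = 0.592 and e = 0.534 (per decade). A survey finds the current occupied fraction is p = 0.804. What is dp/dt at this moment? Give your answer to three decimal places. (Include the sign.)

Colonization term: m·(1−p) = 0.592×0.1960 = 0.11603.
Extinction term: e·p = 0.42934.
dp/dt = 0.11603 − 0.42934 = -0.31330.

-0.313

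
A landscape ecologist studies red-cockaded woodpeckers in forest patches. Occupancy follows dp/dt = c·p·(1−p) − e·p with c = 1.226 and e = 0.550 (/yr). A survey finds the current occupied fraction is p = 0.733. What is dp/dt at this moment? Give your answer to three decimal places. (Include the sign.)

Colonization term: c·p·(1−p) = 1.226×0.733×0.2670 = 0.23994.
Extinction term: e·p = 0.40315.
dp/dt = 0.23994 − 0.40315 = -0.16321.

-0.163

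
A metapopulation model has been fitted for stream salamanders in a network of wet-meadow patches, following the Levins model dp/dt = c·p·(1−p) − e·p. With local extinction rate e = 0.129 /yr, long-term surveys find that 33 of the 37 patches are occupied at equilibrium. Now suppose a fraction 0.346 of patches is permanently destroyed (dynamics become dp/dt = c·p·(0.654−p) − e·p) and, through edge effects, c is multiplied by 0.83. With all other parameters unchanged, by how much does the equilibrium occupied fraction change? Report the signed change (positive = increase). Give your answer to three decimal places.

Observed p* = 33/37 = 0.89189.
Balance c(1−p*) = e gives c = e/(1 − 0.89189) = 0.129/0.10811 = 1.19323.
New p* = 0.654 − e/c = 0.654 − 0.12900/0.99038 = 0.52375.
Δp* = 0.52375 − 0.89189 = -0.36814.

-0.368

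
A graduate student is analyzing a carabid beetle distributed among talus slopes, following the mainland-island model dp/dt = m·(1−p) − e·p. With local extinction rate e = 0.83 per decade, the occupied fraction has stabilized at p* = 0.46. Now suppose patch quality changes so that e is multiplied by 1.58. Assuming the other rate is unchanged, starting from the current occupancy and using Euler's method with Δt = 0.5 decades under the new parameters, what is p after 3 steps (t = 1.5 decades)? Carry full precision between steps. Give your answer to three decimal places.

0.350

Balance m(1−p*) = e·p* gives m = e·p*/(1−p*) = 0.83×0.46000/0.54000 = 0.70704.
Starting from p₀ = 0.46000; update p ← p + (dp/dt)·Δt with the new parameters.
t = 0.5: p = 0.46000 + (-0.11072) = 0.34928
t = 1: p = 0.34928 + (+0.00102) = 0.35030
t = 1.5: p = 0.35030 + (-0.00001) = 0.35029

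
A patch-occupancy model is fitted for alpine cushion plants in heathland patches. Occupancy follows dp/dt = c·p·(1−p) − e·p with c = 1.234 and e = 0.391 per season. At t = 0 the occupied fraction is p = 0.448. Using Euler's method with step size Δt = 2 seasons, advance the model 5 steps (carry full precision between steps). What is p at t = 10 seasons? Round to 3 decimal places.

0.689

Update rule: p ← p + [c·p·(1−p) − e·p]·Δt with Δt = 2.
  1  |  dp/dt·Δt = +0.259991  |  p_1 = 0.707991
  2  |  dp/dt·Δt = -0.043414  |  p_2 = 0.664576
  3  |  dp/dt·Δt = +0.030455  |  p_3 = 0.695031
  4  |  dp/dt·Δt = -0.020390  |  p_4 = 0.674641
  5  |  dp/dt·Δt = +0.014158  |  p_5 = 0.688799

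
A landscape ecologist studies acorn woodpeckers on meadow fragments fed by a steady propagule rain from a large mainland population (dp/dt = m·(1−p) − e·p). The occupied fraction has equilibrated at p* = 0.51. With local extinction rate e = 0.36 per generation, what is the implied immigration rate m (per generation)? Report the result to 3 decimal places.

0.375

At equilibrium m(1−p*) = e·p*, so m = e·p*/(1−p*).
m = 0.36 × 0.51 / 0.4900 = 0.1836/0.4900 = 0.3747.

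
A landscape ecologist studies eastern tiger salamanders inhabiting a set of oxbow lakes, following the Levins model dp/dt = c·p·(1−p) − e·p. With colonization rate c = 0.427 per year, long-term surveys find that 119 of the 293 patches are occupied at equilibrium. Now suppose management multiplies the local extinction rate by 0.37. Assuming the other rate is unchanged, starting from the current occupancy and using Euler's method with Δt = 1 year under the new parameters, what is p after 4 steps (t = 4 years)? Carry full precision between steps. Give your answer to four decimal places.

Observed p* = 119/293 = 0.40614.
Balance c(1−p*) = e gives e = 0.427×(1 − 0.40614) = 0.25358.
Starting from p₀ = 0.40614; update p ← p + (dp/dt)·Δt with the new parameters.
p: 0.40614 → 0.47103  (Δp = +0.06488)
p: 0.47103 → 0.53322  (Δp = +0.06220)
p: 0.53322 → 0.58947  (Δp = +0.05625)
p: 0.58947 → 0.63750  (Δp = +0.04803)

0.6375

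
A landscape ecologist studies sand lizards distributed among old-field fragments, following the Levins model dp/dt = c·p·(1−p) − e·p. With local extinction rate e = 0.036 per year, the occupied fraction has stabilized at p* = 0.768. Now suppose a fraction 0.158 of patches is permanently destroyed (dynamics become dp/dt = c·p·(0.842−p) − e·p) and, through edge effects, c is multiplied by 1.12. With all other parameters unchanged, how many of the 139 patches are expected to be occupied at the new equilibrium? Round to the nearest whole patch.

88

Balance c(1−p*) = e gives c = e/(1 − 0.76800) = 0.036/0.23200 = 0.15517.
New p* = 0.842 − e/c = 0.842 − 0.03600/0.17379 = 0.63485.
Expected occupied = 139 × 0.63485 = 88.24 ≈ 88.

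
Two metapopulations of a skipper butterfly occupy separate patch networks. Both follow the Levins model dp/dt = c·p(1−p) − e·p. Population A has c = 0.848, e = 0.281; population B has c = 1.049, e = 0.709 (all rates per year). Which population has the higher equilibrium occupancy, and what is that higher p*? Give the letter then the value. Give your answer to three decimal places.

A: p*_A = 1 − 0.281/0.848 = 0.6686.
B: p*_B = 1 − 0.709/1.049 = 0.3241.
A is higher at 0.6686.

A, 0.669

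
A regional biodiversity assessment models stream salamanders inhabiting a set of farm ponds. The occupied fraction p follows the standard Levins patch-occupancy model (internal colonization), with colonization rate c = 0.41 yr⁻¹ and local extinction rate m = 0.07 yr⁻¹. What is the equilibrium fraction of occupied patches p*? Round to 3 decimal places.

0.829

At equilibrium, colonization balances extinction: c·p*·(1−p*) = m·p*.
So p* = 1 − m/c = 1 − 0.07/0.41 = 1 − 0.1707 = 0.8293.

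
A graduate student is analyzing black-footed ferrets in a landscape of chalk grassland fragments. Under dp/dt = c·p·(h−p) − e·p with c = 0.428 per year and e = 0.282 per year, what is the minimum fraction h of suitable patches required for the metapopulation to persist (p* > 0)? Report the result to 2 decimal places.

p* = h − e/c is positive only when h > e/c.
h_min = e/c = 0.282/0.428 = 0.6589.

0.66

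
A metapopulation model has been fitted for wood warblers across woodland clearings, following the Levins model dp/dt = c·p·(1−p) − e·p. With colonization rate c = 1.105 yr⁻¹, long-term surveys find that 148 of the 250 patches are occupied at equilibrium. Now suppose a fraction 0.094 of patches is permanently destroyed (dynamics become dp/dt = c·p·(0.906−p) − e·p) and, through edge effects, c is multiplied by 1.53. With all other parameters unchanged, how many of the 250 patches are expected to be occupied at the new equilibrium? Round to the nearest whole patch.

Observed p* = 148/250 = 0.59200.
Balance c(1−p*) = e gives e = 1.105×(1 − 0.59200) = 0.45084.
New p* = 0.906 − e/c = 0.906 − 0.45084/1.69065 = 0.63933.
Expected occupied = 250 × 0.63933 = 159.83 ≈ 160.

160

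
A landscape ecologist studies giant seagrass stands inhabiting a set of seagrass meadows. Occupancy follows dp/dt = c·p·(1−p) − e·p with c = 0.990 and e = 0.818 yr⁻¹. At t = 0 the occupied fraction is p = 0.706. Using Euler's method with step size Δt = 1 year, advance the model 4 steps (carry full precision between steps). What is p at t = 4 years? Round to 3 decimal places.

0.232

Update rule: p ← p + [c·p·(1−p) − e·p]·Δt with Δt = 1.
  1  |  dp/dt·Δt = -0.372020  |  p_1 = 0.333980
  2  |  dp/dt·Δt = -0.052983  |  p_2 = 0.280998
  3  |  dp/dt·Δt = -0.029838  |  p_3 = 0.251159
  4  |  dp/dt·Δt = -0.019251  |  p_4 = 0.231908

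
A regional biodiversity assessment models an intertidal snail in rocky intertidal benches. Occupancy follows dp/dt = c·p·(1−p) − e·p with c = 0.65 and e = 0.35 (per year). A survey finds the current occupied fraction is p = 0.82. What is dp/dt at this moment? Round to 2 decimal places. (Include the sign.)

Colonization term: c·p·(1−p) = 0.65×0.82×0.1800 = 0.09594.
Extinction term: e·p = 0.28700.
dp/dt = 0.09594 − 0.28700 = -0.19106.

-0.19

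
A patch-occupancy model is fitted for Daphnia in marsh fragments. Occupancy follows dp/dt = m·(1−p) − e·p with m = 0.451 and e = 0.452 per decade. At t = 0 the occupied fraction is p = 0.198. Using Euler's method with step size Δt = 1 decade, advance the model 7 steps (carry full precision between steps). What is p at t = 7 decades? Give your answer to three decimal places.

Update rule: p ← p + [m·(1−p) − e·p]·Δt with Δt = 1.
step 1: Δp = +0.27221, p = 0.47021
step 2: Δp = +0.02640, p = 0.49661
step 3: Δp = +0.00256, p = 0.49917
step 4: Δp = +0.00025, p = 0.49942
step 5: Δp = +0.00002, p = 0.49944
step 6: Δp = +0.00000, p = 0.49945
step 7: Δp = +0.00000, p = 0.49945

0.499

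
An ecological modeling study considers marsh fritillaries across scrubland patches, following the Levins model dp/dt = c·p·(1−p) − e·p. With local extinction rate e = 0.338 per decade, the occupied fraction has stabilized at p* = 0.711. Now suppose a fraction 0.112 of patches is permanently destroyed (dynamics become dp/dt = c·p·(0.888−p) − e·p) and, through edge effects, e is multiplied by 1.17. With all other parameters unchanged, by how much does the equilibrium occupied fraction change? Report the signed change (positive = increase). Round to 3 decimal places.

-0.161

Balance c(1−p*) = e gives c = e/(1 − 0.71100) = 0.338/0.28900 = 1.16955.
New p* = 0.888 − e/c = 0.888 − 0.39546/1.16955 = 0.54987.
Δp* = 0.54987 − 0.71100 = -0.16113.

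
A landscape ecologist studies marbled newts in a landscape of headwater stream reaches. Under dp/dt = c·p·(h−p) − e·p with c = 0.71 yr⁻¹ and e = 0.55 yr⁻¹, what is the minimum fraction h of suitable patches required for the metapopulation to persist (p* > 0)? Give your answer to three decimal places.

p* = h − e/c is positive only when h > e/c.
h_min = e/c = 0.55/0.71 = 0.7746.

0.775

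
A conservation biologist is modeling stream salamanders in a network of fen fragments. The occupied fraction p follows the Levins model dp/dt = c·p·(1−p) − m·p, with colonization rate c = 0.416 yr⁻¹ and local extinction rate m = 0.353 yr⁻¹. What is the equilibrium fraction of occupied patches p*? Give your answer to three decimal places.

Setting dp/dt = 0 and dividing through by p* gives c·(1−p*) = m.
So p* = 1 − m/c = 1 − 0.353/0.416 = 1 − 0.8486 = 0.1514.

0.151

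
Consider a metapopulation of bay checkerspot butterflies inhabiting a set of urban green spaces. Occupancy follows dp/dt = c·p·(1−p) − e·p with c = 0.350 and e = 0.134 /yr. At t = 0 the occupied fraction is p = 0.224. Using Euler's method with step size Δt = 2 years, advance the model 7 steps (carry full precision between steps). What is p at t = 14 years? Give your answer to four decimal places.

Update rule: p ← p + [c·p·(1−p) − e·p]·Δt with Δt = 2.
step 1: Δp = +0.06164, p = 0.28564
step 2: Δp = +0.06628, p = 0.35193
step 3: Δp = +0.06534, p = 0.41726
step 4: Δp = +0.05838, p = 0.47565
step 5: Δp = +0.04711, p = 0.52276
step 6: Δp = +0.03454, p = 0.55730
step 7: Δp = +0.02335, p = 0.58064

0.5806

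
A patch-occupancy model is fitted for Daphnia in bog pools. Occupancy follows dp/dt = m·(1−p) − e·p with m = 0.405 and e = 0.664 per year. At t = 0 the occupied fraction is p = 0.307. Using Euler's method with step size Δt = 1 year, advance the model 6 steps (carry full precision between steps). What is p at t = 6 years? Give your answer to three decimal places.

0.379

Update rule: p ← p + [m·(1−p) − e·p]·Δt with Δt = 1.
step 1: Δp = +0.07682, p = 0.38382
step 2: Δp = -0.00530, p = 0.37852
step 3: Δp = +0.00037, p = 0.37888
step 4: Δp = -0.00003, p = 0.37886
step 5: Δp = +0.00000, p = 0.37886
step 6: Δp = -0.00000, p = 0.37886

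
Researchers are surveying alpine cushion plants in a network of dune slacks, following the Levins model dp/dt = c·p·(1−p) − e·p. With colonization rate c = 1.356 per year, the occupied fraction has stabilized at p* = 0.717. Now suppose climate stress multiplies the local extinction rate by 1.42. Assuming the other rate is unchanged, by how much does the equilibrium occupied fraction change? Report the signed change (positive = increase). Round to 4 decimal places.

-0.1189

Balance c(1−p*) = e gives e = 1.356×(1 − 0.71700) = 0.38375.
New p* = 1 − e/c = 1 − 0.54492/1.35600 = 0.59814.
Δp* = 0.59814 − 0.71700 = -0.11886.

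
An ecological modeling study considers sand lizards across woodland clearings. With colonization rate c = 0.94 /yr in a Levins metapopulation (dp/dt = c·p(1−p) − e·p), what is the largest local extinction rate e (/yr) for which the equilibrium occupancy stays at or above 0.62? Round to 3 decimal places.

1 − e/c ≥ 0.62 ⇒ e ≤ c(1 − 0.62) = 0.94 × 0.3800.
e_max = 0.3572.

0.357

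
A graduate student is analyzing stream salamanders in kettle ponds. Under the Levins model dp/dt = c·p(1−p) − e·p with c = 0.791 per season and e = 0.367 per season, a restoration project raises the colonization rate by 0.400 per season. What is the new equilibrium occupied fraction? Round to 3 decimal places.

Before: p* = 1 − 0.367/0.791 = 0.5360.
After the change, c = 1.191, e = 0.367, so p* = 1 − 0.367/1.191 = 0.6919.

0.692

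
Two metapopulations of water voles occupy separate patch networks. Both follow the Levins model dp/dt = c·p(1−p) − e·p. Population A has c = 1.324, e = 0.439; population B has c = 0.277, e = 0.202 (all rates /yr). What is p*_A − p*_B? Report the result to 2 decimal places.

0.40

A: p*_A = 1 − 0.439/1.324 = 0.6684.
B: p*_B = 1 − 0.202/0.277 = 0.2708.
p*_A − p*_B = 0.6684 − 0.2708 = 0.3977.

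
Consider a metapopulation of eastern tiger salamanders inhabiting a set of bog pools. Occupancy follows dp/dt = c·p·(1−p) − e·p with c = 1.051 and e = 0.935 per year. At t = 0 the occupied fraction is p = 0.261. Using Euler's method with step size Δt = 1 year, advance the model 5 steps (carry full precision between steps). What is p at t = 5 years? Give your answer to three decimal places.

Update rule: p ← p + [c·p·(1−p) − e·p]·Δt with Δt = 1.
step 1: Δp = -0.04132, p = 0.21968
step 2: Δp = -0.02524, p = 0.19444
step 3: Δp = -0.01718, p = 0.17726
step 4: Δp = -0.01246, p = 0.16480
step 5: Δp = -0.00943, p = 0.15537

0.155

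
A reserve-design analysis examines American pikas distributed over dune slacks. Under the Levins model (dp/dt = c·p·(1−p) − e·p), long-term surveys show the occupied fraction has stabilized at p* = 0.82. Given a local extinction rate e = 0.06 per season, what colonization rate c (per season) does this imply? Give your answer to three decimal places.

At equilibrium c(1−p*) = e, so c = e/(1−p*).
c = 0.06/(1 − 0.82) = 0.06/0.1800 = 0.3333.

0.333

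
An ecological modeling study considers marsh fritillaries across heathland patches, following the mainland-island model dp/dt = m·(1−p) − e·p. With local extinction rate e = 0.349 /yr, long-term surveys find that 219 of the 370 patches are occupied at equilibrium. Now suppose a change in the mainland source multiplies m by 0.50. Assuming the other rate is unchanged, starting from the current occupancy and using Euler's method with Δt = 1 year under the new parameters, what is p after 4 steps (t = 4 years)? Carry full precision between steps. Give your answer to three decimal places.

0.425

Observed p* = 219/370 = 0.59189.
Balance m(1−p*) = e·p* gives m = e·p*/(1−p*) = 0.349×0.59189/0.40811 = 0.50617.
Starting from p₀ = 0.59189; update p ← p + (dp/dt)·Δt with the new parameters.
t = 1: p = 0.59189 + (-0.10329) = 0.48861
t = 2: p = 0.48861 + (-0.04110) = 0.44751
t = 3: p = 0.44751 + (-0.01635) = 0.43115
t = 4: p = 0.43115 + (-0.00651) = 0.42465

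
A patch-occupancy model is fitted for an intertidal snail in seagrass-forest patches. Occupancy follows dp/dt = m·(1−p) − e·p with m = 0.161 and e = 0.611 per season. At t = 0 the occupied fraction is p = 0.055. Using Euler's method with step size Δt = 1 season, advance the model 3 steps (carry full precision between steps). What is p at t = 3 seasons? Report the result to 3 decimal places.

0.207

Update rule: p ← p + [m·(1−p) − e·p]·Δt with Δt = 1.
p: 0.05500 → 0.17354  (Δp = +0.11854)
p: 0.17354 → 0.20057  (Δp = +0.02703)
p: 0.20057 → 0.20673  (Δp = +0.00616)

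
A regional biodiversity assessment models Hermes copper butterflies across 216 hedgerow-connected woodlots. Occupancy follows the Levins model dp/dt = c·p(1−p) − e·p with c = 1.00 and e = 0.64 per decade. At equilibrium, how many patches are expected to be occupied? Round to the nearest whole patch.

p* = 1 − e/c = 1 − 0.64/1.00 = 0.3600.
Expected occupied patches = N × p* = 216 × 0.3600 = 77.76 ≈ 78.

78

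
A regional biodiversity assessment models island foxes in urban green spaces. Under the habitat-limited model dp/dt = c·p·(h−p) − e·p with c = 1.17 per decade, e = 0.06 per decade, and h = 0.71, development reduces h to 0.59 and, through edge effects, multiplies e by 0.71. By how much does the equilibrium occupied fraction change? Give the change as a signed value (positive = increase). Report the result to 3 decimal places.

Before: p* = h − e/c = 0.71 − 0.06/1.17 = 0.71 − 0.0513 = 0.6587.
After: c = 1.17, e = 0.0426, h = 0.59; p* = 0.59 − 0.0426/1.17 = 0.5536.
Δp* = 0.5536 − 0.6587 = -0.1051.

-0.105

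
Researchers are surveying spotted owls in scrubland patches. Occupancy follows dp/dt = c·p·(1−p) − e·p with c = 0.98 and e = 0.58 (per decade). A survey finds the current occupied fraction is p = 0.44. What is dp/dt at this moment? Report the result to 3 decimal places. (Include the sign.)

-0.014

Colonization term: c·p·(1−p) = 0.98×0.44×0.5600 = 0.24147.
Extinction term: e·p = 0.25520.
dp/dt = 0.24147 − 0.25520 = -0.01373.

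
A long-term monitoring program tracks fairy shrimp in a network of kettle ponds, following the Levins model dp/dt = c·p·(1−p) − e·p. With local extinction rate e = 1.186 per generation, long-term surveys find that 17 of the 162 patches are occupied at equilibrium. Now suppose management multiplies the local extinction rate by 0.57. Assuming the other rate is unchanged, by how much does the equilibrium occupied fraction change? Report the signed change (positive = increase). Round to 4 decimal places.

0.3849

Observed p* = 17/162 = 0.10494.
Balance c(1−p*) = e gives c = e/(1 − 0.10494) = 1.186/0.89506 = 1.32505.
New p* = 1 − e/c = 1 − 0.67602/1.32505 = 0.48982.
Δp* = 0.48982 − 0.10494 = +0.38488.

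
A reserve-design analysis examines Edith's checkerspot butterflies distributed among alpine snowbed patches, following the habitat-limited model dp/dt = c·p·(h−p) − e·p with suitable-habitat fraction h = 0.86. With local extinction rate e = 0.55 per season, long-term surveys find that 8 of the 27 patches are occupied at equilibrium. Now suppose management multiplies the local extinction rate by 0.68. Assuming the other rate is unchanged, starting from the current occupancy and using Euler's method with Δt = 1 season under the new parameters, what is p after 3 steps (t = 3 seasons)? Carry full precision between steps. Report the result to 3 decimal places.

0.424

Observed p* = 8/27 = 0.29630.
Balance c(h−p*) = e gives c = e/(0.86 − 0.29630) = 0.55/0.56370 = 0.97569.
Starting from p₀ = 0.29630; update p ← p + (dp/dt)·Δt with the new parameters.
t = 1: p = 0.29630 + (+0.05215) = 0.34844
t = 2: p = 0.34844 + (+0.04360) = 0.39204
t = 3: p = 0.39204 + (+0.03238) = 0.42442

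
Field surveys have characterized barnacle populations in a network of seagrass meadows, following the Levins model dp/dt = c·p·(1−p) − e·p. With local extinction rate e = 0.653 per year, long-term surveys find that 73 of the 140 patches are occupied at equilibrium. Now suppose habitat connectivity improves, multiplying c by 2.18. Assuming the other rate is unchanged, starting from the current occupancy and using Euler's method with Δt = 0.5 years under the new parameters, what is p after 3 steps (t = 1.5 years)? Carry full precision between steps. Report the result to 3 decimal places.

0.780

Observed p* = 73/140 = 0.52143.
Balance c(1−p*) = e gives c = e/(1 − 0.52143) = 0.653/0.47857 = 1.36448.
Starting from p₀ = 0.52143; update p ← p + (dp/dt)·Δt with the new parameters.
p: 0.52143 → 0.72232  (Δp = +0.20089)
p: 0.72232 → 0.78479  (Δp = +0.06247)
p: 0.78479 → 0.77975  (Δp = -0.00504)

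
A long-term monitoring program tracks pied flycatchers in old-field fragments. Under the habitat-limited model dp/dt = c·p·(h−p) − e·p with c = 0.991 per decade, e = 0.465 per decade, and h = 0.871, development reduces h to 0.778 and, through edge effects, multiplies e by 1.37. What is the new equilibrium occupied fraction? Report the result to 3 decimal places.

Before: p* = h − e/c = 0.871 − 0.465/0.991 = 0.871 − 0.4692 = 0.4018.
After: c = 0.991, e = 0.63705, h = 0.778; p* = 0.778 − 0.63705/0.991 = 0.1352.

0.135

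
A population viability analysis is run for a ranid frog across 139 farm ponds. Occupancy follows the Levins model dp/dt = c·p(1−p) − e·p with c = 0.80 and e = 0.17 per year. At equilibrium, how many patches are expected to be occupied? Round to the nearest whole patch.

p* = 1 − e/c = 1 − 0.17/0.80 = 0.7875.
Expected occupied patches = N × p* = 139 × 0.7875 = 109.46 ≈ 109.

109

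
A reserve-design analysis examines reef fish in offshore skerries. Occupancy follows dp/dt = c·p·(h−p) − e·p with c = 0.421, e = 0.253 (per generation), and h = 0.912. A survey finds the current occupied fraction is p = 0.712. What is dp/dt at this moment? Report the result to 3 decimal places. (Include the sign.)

Colonization term: c·p·(h−p) = 0.421×0.712×0.2000 = 0.05995.
Extinction term: e·p = 0.18014.
dp/dt = 0.05995 − 0.18014 = -0.12019.

-0.120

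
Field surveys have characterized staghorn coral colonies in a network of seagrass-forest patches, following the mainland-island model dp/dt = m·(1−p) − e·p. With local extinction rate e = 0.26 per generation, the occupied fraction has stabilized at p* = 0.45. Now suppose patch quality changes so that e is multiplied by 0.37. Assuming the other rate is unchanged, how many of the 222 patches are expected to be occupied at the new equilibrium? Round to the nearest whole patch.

153

Balance m(1−p*) = e·p* gives m = e·p*/(1−p*) = 0.26×0.45000/0.55000 = 0.21273.
New p* = m/(m+e) = 0.21273/(0.21273+0.09620) = 0.68860.
Expected occupied = 222 × 0.68860 = 152.87 ≈ 153.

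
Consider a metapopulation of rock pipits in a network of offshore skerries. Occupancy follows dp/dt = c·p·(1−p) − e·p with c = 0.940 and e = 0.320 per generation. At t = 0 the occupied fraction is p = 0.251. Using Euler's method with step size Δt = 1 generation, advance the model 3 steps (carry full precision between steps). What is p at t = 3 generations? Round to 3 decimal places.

0.538

Update rule: p ← p + [c·p·(1−p) − e·p]·Δt with Δt = 1.
  1  |  dp/dt·Δt = +0.096399  |  p_1 = 0.347399
  2  |  dp/dt·Δt = +0.101942  |  p_2 = 0.449342
  3  |  dp/dt·Δt = +0.088798  |  p_3 = 0.538140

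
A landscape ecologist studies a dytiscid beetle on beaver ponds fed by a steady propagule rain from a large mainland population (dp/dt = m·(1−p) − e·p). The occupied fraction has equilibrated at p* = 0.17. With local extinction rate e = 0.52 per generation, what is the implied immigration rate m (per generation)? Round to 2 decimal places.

At equilibrium m(1−p*) = e·p*, so m = e·p*/(1−p*).
m = 0.52 × 0.17 / 0.8300 = 0.0884/0.8300 = 0.1065.

0.11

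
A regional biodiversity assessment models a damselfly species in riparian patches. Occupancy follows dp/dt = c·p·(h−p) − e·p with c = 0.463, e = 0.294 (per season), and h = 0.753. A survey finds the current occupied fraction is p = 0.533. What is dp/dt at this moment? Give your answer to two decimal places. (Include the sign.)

-0.10

Colonization term: c·p·(h−p) = 0.463×0.533×0.2200 = 0.05429.
Extinction term: e·p = 0.15670.
dp/dt = 0.05429 − 0.15670 = -0.10241.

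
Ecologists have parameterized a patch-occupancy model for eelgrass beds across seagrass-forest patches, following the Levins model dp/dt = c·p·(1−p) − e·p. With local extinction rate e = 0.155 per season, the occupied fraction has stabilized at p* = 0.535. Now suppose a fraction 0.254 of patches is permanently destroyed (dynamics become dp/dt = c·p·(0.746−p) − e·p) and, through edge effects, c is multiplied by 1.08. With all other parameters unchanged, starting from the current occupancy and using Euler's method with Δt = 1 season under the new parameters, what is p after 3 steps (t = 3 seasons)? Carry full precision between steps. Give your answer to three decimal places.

Balance c(1−p*) = e gives c = e/(1 − 0.53500) = 0.155/0.46500 = 0.33333.
Starting from p₀ = 0.53500; update p ← p + (dp/dt)·Δt with the new parameters.
  1  |  dp/dt·Δt = -0.042286  |  p_1 = 0.492714
  2  |  dp/dt·Δt = -0.031443  |  p_2 = 0.461270
  3  |  dp/dt·Δt = -0.024215  |  p_3 = 0.437055

0.437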